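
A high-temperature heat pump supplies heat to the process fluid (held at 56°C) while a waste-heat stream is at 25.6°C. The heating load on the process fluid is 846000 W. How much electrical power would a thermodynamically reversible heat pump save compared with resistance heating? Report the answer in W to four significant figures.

In absolute terms T_C = 298.75 K and T_H = 329.15 K, so ΔT = 30.40 K.
COP_Carnot = T_H/ΔT = 329.15/30.40 = 10.83.
Resistance heating needs Ẇ_res = Q̇_H = 846000 W; the reversible heat pump needs only Ẇ_hp = Q̇_H/COP = 78140 W.
Saving = 846000 − 78140 = 767900 W.

767900 W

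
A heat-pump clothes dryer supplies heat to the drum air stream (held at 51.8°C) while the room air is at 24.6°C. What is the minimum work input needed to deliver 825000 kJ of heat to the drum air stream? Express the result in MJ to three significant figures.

69.1 MJ

In absolute terms T_C = 297.75 K and T_H = 324.95 K, so ΔT = 27.20 K.
The reversible limit is COP_HP = T_H/ΔT = 11.95, so W_min = Q_H/COP = Q_H·ΔT/T_H.
W_min = 825000 × 27.20/324.95 = 69060 kJ = 69.06 MJ.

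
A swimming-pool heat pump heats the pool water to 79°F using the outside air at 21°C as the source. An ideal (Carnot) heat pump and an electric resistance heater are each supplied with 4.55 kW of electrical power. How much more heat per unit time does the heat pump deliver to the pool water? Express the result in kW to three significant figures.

In absolute terms T_C = 294.15 K and T_H = 299.26 K, so ΔT = 5.111 K.
COP_Carnot = T_H/ΔT = 299.26/5.111 = 58.55.
The heat pump delivers Q̇_H = COP × Ẇ = 266.4 kW; the resistance heater delivers Ẇ = 4.550 kW.
Extra = (COP − 1)·Ẇ = 261.9 kW.

262 kW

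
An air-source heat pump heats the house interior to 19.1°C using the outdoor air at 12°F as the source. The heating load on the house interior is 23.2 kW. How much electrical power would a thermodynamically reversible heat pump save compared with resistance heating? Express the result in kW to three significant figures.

20.8 kW

In absolute terms T_C = 262.04 K and T_H = 292.25 K, so ΔT = 30.21 K.
COP_Carnot = T_H/ΔT = 292.25/30.21 = 9.674.
Resistance heating needs Ẇ_res = Q̇_H = 23.20 kW; the reversible heat pump needs only Ẇ_hp = Q̇_H/COP = 2.398 kW.
Saving = 23.20 − 2.398 = 20.80 kW.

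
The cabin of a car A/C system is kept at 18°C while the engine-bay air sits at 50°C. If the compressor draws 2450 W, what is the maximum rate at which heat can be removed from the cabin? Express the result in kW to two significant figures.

In absolute terms T_C = 291.15 K and T_H = 323.15 K, so ΔT = 32.00 K.
COP_Carnot = T_C/ΔT = 291.15/32.00 = 9.098.
Q̇_max = COP_Carnot × Ẇ = 9.098 × 2450 W = 22290 W = 22.29 kW.

22 kW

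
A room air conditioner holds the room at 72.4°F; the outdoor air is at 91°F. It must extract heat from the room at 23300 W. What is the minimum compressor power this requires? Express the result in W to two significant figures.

In absolute terms T_C = 295.59 K and T_H = 305.93 K, so ΔT = 10.33 K.
COP_Carnot = T_C/ΔT = 295.59/10.33 = 28.61.
Ẇ_min = Q̇/COP_Carnot = 23300/28.61 = 814.5 W.

810 W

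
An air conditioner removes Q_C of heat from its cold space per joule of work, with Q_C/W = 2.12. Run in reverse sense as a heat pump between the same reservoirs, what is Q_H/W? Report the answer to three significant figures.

3.12

The first law on one cycle gives Q_H = Q_C + W, so Q_H/W = Q_C/W + 1.
COP_HP = COP_R + 1 = 2.12 + 1 = 3.12.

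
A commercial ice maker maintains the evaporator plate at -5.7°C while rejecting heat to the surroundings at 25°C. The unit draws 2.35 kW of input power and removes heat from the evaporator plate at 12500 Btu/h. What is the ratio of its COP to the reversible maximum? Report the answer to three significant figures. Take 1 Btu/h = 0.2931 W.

Converting, Q̇_C = 12500 Btu/h = 3.664 kW, so COP_actual = Q̇_C/Ẇ = 3.664/2.350 = 1.559.
In absolute terms T_C = 267.45 K and T_H = 298.15 K, so ΔT = 30.70 K.
COP_Carnot = T_C/ΔT = 267.45/30.70 = 8.712.
η_II = COP_actual/COP_Carnot = 1.559/8.712 = 0.1790.

0.179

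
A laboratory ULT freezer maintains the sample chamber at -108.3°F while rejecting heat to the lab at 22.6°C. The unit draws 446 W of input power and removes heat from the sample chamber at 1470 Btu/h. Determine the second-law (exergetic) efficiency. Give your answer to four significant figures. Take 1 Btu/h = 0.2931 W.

Converting, Q̇_C = 1470 Btu/h = 430.9 W, so COP_actual = Q̇_C/Ẇ = 430.9/446.0 = 0.9660.
In absolute terms T_C = 195.21 K and T_H = 295.75 K, so ΔT = 100.5 K.
COP_Carnot = T_C/ΔT = 195.21/100.5 = 1.941.
η_II = COP_actual/COP_Carnot = 0.9660/1.941 = 0.4976.

0.4976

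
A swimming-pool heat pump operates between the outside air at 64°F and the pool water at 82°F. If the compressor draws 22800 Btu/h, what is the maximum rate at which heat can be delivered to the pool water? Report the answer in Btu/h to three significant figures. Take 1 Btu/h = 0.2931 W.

In absolute terms T_C = 290.93 K and T_H = 300.93 K, so ΔT = 10.00 K.
COP_Carnot = T_H/ΔT = 300.93/10.00 = 30.09.
Q̇_max = COP_Carnot × Ẇ = 30.09 × 22800 Btu/h = 686100 Btu/h.

686000 Btu/h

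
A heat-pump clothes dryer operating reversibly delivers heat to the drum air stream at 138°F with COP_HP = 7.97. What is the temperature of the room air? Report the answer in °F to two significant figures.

63 °F

COP_HP = T_H/(T_H − T_C) gives T_H − T_C = T_H/COP.
With T_H = 332.04 K, T_C = 332.04 × (1 − 1/7.97) = 290.38 K.
Converting, 290.38 K = 63.01°F.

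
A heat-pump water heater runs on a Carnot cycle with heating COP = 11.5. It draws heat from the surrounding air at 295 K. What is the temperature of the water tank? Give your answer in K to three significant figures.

COP_HP = T_H/(T_H − T_C) rearranges to T_H = COP·T_C/(COP − 1).
With T_C = 295.00 K, T_H = 11.5 × 295.00/10.50 = 323.10 K.

323 K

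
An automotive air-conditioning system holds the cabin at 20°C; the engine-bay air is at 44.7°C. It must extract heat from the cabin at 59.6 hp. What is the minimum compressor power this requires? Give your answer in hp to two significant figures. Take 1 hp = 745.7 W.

5.0 hp

In absolute terms T_C = 293.15 K and T_H = 317.85 K, so ΔT = 24.70 K.
COP_Carnot = T_C/ΔT = 293.15/24.70 = 11.87.
Ẇ_min = Q̇/COP_Carnot = 59.60/11.87 = 5.022 hp.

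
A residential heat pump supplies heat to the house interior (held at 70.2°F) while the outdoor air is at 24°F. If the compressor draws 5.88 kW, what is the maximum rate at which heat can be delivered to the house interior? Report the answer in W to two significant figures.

In absolute terms T_C = 268.71 K and T_H = 294.37 K, so ΔT = 25.67 K.
COP_Carnot = T_H/ΔT = 294.37/25.67 = 11.47.
Q̇_max = COP_Carnot × Ẇ = 11.47 × 5.880 kW = 67.44 kW = 67440 W.

67000 W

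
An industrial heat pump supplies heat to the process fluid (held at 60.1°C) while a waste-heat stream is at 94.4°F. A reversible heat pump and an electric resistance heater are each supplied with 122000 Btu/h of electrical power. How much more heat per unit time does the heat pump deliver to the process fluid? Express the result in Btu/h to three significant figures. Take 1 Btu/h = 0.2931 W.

In absolute terms T_C = 307.82 K and T_H = 333.25 K, so ΔT = 25.43 K.
COP_Carnot = T_H/ΔT = 333.25/25.43 = 13.10.
The heat pump delivers Q̇_H = COP × Ẇ = 1599000 Btu/h; the resistance heater delivers Ẇ = 122000 Btu/h.
Extra = (COP − 1)·Ẇ = 1477000 Btu/h.

1480000 Btu/h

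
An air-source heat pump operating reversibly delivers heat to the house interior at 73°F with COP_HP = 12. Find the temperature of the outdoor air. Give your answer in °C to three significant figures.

-1.88 °C

COP_HP = T_H/(T_H − T_C) gives T_H − T_C = T_H/COP.
With T_H = 295.93 K, T_C = 295.93 × (1 − 1/12) = 271.27 K.
Converting, 271.27 K = -1.88°C.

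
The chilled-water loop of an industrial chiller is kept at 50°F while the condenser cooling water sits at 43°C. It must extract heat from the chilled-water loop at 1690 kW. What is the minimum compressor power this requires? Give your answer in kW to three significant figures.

In absolute terms T_C = 283.15 K and T_H = 316.15 K, so ΔT = 33.00 K.
COP_Carnot = T_C/ΔT = 283.15/33.00 = 8.580.
Ẇ_min = Q̇/COP_Carnot = 1690/8.580 = 197.0 kW.

197 kW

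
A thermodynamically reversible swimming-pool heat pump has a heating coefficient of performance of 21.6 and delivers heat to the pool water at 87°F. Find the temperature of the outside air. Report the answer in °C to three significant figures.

16.5 °C

COP_HP = T_H/(T_H − T_C) gives T_H − T_C = T_H/COP.
With T_H = 303.71 K, T_C = 303.71 × (1 − 1/21.6) = 289.65 K.
Converting, 289.65 K = 16.50°C.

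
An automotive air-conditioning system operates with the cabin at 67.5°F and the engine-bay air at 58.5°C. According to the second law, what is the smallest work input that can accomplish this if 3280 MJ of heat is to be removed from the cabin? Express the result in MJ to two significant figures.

In absolute terms T_C = 292.87 K and T_H = 331.65 K, so ΔT = 38.78 K.
The reversible limit is COP_R = T_C/ΔT = 7.553, so W_min = Q_C/COP = Q_C·ΔT/T_C.
W_min = 3280 × 38.78/292.87 = 434.3 MJ.

430 MJ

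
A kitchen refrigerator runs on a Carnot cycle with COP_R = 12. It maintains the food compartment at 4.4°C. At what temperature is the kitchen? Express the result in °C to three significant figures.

COP_R = T_C/(T_H − T_C) gives T_H − T_C = T_C/COP.
With T_C = 277.55 K, T_H = 277.55 × (1 + 1/12) = 300.68 K.
Converting, 300.68 K = 27.53°C.

27.5 °C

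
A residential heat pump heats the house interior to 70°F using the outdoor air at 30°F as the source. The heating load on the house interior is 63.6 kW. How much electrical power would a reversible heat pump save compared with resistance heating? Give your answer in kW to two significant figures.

59 kW

In absolute terms T_C = 272.04 K and T_H = 294.26 K, so ΔT = 22.22 K.
COP_Carnot = T_H/ΔT = 294.26/22.22 = 13.24.
Resistance heating needs Ẇ_res = Q̇_H = 63.60 kW; the reversible heat pump needs only Ẇ_hp = Q̇_H/COP = 4.803 kW.
Saving = 63.60 − 4.803 = 58.80 kW.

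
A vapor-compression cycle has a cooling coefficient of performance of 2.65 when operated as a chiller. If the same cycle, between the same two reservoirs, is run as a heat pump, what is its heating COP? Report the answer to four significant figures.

3.650

The first law on one cycle gives Q_H = Q_C + W, so Q_H/W = Q_C/W + 1.
COP_HP = COP_R + 1 = 2.65 + 1 = 3.65.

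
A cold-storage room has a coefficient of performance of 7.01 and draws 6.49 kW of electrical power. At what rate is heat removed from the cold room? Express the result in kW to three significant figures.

Q̇_C = COP × Ẇ = 7.01 × 6.490 = 45.49 kW.

45.5 kW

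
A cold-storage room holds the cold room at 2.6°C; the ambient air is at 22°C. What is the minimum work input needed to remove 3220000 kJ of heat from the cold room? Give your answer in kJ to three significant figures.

227000 kJ

In absolute terms T_C = 275.75 K and T_H = 295.15 K, so ΔT = 19.40 K.
The reversible limit is COP_R = T_C/ΔT = 14.21, so W_min = Q_C/COP = Q_C·ΔT/T_C.
W_min = 3220000 × 19.40/275.75 = 226500 kJ.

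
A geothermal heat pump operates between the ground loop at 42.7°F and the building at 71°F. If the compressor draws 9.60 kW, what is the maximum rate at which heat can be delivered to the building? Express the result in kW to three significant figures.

180 kW

In absolute terms T_C = 279.09 K and T_H = 294.82 K, so ΔT = 15.72 K.
COP_Carnot = T_H/ΔT = 294.82/15.72 = 18.75.
Q̇_max = COP_Carnot × Ẇ = 18.75 × 9.600 kW = 180.0 kW.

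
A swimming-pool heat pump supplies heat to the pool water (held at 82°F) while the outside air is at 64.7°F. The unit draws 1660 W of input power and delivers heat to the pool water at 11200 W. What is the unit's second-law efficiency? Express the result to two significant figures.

0.22

COP_actual = Q̇_H/Ẇ = 11200/1660 = 6.747.
In absolute terms T_C = 291.32 K and T_H = 300.93 K, so ΔT = 9.611 K.
COP_Carnot = T_H/ΔT = 300.93/9.611 = 31.31.
η_II = COP_actual/COP_Carnot = 6.747/31.31 = 0.2155.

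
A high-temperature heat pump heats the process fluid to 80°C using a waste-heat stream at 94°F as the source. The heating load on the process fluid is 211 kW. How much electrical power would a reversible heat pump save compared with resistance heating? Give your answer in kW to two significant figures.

In absolute terms T_C = 307.59 K and T_H = 353.15 K, so ΔT = 45.56 K.
COP_Carnot = T_H/ΔT = 353.15/45.56 = 7.752.
Resistance heating needs Ẇ_res = Q̇_H = 211.0 kW; the reversible heat pump needs only Ẇ_hp = Q̇_H/COP = 27.22 kW.
Saving = 211.0 − 27.22 = 183.8 kW.

180 kW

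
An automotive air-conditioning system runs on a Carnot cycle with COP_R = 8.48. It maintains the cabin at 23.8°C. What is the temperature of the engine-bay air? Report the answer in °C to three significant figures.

58.8 °C

COP_R = T_C/(T_H − T_C) gives T_H − T_C = T_C/COP.
With T_C = 296.95 K, T_H = 296.95 × (1 + 1/8.48) = 331.97 K.
Converting, 331.97 K = 58.82°C.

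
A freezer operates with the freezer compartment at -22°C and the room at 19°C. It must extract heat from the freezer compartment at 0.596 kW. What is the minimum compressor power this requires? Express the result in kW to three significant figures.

In absolute terms T_C = 251.15 K and T_H = 292.15 K, so ΔT = 41.00 K.
COP_Carnot = T_C/ΔT = 251.15/41.00 = 6.126.
Ẇ_min = Q̇/COP_Carnot = 0.5960/6.126 = 0.09730 kW.

0.0973 kW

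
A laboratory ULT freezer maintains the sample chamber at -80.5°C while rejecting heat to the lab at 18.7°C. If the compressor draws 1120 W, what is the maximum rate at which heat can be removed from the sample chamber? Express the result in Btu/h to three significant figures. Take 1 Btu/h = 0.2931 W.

7420 Btu/h

In absolute terms T_C = 192.65 K and T_H = 291.85 K, so ΔT = 99.20 K.
COP_Carnot = T_C/ΔT = 192.65/99.20 = 1.942.
Q̇_max = COP_Carnot × Ẇ = 1.942 × 1120 W = 2175 W = 7421 Btu/h.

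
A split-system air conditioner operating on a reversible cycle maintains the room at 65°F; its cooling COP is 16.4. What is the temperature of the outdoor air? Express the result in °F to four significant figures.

96.99 °F

COP_R = T_C/(T_H − T_C) gives T_H − T_C = T_C/COP.
With T_C = 291.48 K, T_H = 291.48 × (1 + 1/16.4) = 309.26 K.
Converting, 309.26 K = 96.99°F.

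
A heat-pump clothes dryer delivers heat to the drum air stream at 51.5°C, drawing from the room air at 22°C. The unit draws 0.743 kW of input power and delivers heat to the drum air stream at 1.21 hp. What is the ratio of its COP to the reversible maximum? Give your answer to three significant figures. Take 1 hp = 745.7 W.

0.110

Converting, Q̇_H = 1.210 hp = 0.9023 kW, so COP_actual = Q̇_H/Ẇ = 0.9023/0.7430 = 1.214.
In absolute terms T_C = 295.15 K and T_H = 324.65 K, so ΔT = 29.50 K.
COP_Carnot = T_H/ΔT = 324.65/29.50 = 11.01.
η_II = COP_actual/COP_Carnot = 1.214/11.01 = 0.1103.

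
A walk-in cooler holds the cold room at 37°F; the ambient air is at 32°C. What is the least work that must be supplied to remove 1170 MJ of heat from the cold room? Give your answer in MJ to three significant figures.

124 MJ

In absolute terms T_C = 275.93 K and T_H = 305.15 K, so ΔT = 29.22 K.
The reversible limit is COP_R = T_C/ΔT = 9.442, so W_min = Q_C/COP = Q_C·ΔT/T_C.
W_min = 1170 × 29.22/275.93 = 123.9 MJ.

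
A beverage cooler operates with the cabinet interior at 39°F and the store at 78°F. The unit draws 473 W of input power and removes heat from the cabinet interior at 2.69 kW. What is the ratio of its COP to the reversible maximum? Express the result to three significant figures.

0.445

Converting, Q̇_C = 2.690 kW = 2690 W, so COP_actual = Q̇_C/Ẇ = 2690/473.0 = 5.687.
In absolute terms T_C = 277.04 K and T_H = 298.71 K, so ΔT = 21.67 K.
COP_Carnot = T_C/ΔT = 277.04/21.67 = 12.79.
η_II = COP_actual/COP_Carnot = 5.687/12.79 = 0.4448.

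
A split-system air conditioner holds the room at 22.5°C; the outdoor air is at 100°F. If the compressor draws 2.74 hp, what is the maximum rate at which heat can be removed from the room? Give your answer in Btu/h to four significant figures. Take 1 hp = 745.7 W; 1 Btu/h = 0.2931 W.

In absolute terms T_C = 295.65 K and T_H = 310.93 K, so ΔT = 15.28 K.
COP_Carnot = T_C/ΔT = 295.65/15.28 = 19.35.
Q̇_max = COP_Carnot × Ẇ = 19.35 × 2.740 hp = 53.02 hp = 134900 Btu/h.

134900 Btu/h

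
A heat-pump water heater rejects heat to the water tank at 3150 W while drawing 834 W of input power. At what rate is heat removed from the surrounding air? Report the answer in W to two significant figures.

2300 W

For a cyclic device the first law requires Q̇_H = Q̇_C + Ẇ.
Q̇_C = Q̇_H − Ẇ = 2316 W.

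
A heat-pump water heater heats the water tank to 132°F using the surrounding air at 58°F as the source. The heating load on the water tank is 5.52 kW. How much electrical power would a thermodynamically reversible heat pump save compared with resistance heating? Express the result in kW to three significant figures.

4.83 kW

In absolute terms T_C = 287.59 K and T_H = 328.71 K, so ΔT = 41.11 K.
COP_Carnot = T_H/ΔT = 328.71/41.11 = 7.996.
Resistance heating needs Ẇ_res = Q̇_H = 5.520 kW; the reversible heat pump needs only Ẇ_hp = Q̇_H/COP = 0.6904 kW.
Saving = 5.520 − 0.6904 = 4.830 kW.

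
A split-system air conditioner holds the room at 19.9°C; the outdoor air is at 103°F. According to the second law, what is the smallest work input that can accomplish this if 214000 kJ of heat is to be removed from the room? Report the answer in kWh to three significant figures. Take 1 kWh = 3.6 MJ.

3.96 kWh

In absolute terms T_C = 293.05 K and T_H = 312.59 K, so ΔT = 19.54 K.
The reversible limit is COP_R = T_C/ΔT = 14.99, so W_min = Q_C/COP = Q_C·ΔT/T_C.
W_min = 214000 × 19.54/293.05 = 14270 kJ = 3.965 kWh.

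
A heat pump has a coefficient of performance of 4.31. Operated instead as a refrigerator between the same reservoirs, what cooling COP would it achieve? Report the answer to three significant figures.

3.31

Since Q_H = Q_C + W for any cycle, COP_R = Q_C/W = Q_H/W − 1.
COP_R = 4.31 − 1 = 3.31.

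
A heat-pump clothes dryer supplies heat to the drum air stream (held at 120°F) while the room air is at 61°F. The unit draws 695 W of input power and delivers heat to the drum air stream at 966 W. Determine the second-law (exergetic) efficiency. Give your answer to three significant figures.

COP_actual = Q̇_H/Ẇ = 966.0/695.0 = 1.390.
In absolute terms T_C = 289.26 K and T_H = 322.04 K, so ΔT = 32.78 K.
COP_Carnot = T_H/ΔT = 322.04/32.78 = 9.825.
η_II = COP_actual/COP_Carnot = 1.390/9.825 = 0.1415.

0.141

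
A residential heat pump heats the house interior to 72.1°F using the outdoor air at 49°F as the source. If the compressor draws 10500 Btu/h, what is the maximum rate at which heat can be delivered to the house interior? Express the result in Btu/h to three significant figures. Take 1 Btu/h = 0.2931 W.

242000 Btu/h

In absolute terms T_C = 282.59 K and T_H = 295.43 K, so ΔT = 12.83 K.
COP_Carnot = T_H/ΔT = 295.43/12.83 = 23.02.
Q̇_max = COP_Carnot × Ẇ = 23.02 × 10500 Btu/h = 241700 Btu/h.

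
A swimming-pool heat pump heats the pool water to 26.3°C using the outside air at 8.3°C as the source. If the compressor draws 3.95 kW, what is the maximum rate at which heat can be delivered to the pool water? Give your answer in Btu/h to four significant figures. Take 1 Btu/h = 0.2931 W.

224200 Btu/h

In absolute terms T_C = 281.45 K and T_H = 299.45 K, so ΔT = 18.00 K.
COP_Carnot = T_H/ΔT = 299.45/18.00 = 16.64.
Q̇_max = COP_Carnot × Ẇ = 16.64 × 3.950 kW = 65.71 kW = 224200 Btu/h.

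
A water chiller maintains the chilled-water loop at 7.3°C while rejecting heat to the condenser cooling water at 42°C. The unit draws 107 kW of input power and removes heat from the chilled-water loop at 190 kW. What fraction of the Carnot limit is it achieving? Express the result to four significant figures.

COP_actual = Q̇_C/Ẇ = 190.0/107.0 = 1.776.
In absolute terms T_C = 280.45 K and T_H = 315.15 K, so ΔT = 34.70 K.
COP_Carnot = T_C/ΔT = 280.45/34.70 = 8.082.
η_II = COP_actual/COP_Carnot = 1.776/8.082 = 0.2197.

0.2197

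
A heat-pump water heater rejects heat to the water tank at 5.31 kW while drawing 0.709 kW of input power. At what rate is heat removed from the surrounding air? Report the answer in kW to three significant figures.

For a cyclic device the first law requires Q̇_H = Q̇_C + Ẇ.
Q̇_C = Q̇_H − Ẇ = 4.601 kW.

4.60 kW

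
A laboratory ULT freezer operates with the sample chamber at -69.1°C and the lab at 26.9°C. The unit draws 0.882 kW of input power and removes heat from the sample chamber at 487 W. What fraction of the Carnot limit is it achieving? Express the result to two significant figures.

0.26

Converting, Q̇_C = 487.0 W = 0.4870 kW, so COP_actual = Q̇_C/Ẇ = 0.4870/0.8820 = 0.5522.
In absolute terms T_C = 204.05 K and T_H = 300.05 K, so ΔT = 96.00 K.
COP_Carnot = T_C/ΔT = 204.05/96.00 = 2.126.
η_II = COP_actual/COP_Carnot = 0.5522/2.126 = 0.2598.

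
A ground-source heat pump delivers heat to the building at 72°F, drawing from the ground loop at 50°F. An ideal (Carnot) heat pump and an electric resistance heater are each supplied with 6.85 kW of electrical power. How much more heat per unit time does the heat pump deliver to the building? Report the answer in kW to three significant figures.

In absolute terms T_C = 283.15 K and T_H = 295.37 K, so ΔT = 12.22 K.
COP_Carnot = T_H/ΔT = 295.37/12.22 = 24.17.
The heat pump delivers Q̇_H = COP × Ẇ = 165.5 kW; the resistance heater delivers Ẇ = 6.850 kW.
Extra = (COP − 1)·Ẇ = 158.7 kW.

159 kW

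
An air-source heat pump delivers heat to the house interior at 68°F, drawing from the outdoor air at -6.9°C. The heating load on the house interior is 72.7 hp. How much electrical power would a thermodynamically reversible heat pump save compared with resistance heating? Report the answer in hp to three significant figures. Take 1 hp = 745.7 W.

66.0 hp

In absolute terms T_C = 266.25 K and T_H = 293.15 K, so ΔT = 26.90 K.
COP_Carnot = T_H/ΔT = 293.15/26.90 = 10.90.
Resistance heating needs Ẇ_res = Q̇_H = 72.70 hp; the reversible heat pump needs only Ẇ_hp = Q̇_H/COP = 6.671 hp.
Saving = 72.70 − 6.671 = 66.03 hp.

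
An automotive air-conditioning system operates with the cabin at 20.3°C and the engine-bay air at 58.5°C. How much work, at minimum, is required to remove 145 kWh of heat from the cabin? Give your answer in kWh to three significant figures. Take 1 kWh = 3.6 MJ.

18.9 kWh

In absolute terms T_C = 293.45 K and T_H = 331.65 K, so ΔT = 38.20 K.
The reversible limit is COP_R = T_C/ΔT = 7.682, so W_min = Q_C/COP = Q_C·ΔT/T_C.
W_min = 145.0 × 38.20/293.45 = 18.88 kWh.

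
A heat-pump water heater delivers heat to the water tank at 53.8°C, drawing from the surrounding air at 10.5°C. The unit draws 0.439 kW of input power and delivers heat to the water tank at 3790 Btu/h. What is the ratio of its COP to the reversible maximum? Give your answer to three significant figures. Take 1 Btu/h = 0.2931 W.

0.335

Converting, Q̇_H = 3790 Btu/h = 1.111 kW, so COP_actual = Q̇_H/Ẇ = 1.111/0.4390 = 2.530.
In absolute terms T_C = 283.65 K and T_H = 326.95 K, so ΔT = 43.30 K.
COP_Carnot = T_H/ΔT = 326.95/43.30 = 7.551.
η_II = COP_actual/COP_Carnot = 2.530/7.551 = 0.3351.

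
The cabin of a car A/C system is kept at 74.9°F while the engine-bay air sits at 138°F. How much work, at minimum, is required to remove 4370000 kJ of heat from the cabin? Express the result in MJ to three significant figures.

516 MJ

In absolute terms T_C = 296.98 K and T_H = 332.04 K, so ΔT = 35.06 K.
The reversible limit is COP_R = T_C/ΔT = 8.472, so W_min = Q_C/COP = Q_C·ΔT/T_C.
W_min = 4370000 × 35.06/296.98 = 515800 kJ = 515.8 MJ.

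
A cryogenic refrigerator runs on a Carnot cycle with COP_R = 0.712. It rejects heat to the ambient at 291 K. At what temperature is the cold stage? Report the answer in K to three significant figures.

For a Carnot refrigerator COP_R = T_C/(T_H − T_C), so T_C = COP·T_H/(1 + COP).
With T_H = 291.00 K, T_C = 0.712 × 291.00/1.712 = 121.02 K.

121 K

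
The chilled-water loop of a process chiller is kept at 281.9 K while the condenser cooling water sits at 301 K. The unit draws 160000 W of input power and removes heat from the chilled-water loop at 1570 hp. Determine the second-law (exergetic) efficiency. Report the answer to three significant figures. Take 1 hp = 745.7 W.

Converting, Q̇_C = 1570 hp = 1171000 W, so COP_actual = Q̇_C/Ẇ = 1171000/160000 = 7.317.
The reservoir spacing is ΔT = 301 − 281.9 = 19.10 K.
COP_Carnot = T_C/ΔT = 281.90/19.10 = 14.76.
η_II = COP_actual/COP_Carnot = 7.317/14.76 = 0.4958.

0.496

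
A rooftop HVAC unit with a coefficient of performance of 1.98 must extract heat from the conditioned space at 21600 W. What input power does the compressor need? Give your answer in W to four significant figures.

Ẇ = Q̇_C/COP = 21600/1.98 = 10910 W.

10910 W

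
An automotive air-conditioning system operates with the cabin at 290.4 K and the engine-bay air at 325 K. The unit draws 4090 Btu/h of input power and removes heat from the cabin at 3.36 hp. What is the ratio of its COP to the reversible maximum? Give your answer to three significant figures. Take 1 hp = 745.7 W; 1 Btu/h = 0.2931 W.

Converting, Q̇_C = 3.360 hp = 8548 Btu/h, so COP_actual = Q̇_C/Ẇ = 8548/4090 = 2.090.
The reservoir spacing is ΔT = 325 − 290.4 = 34.60 K.
COP_Carnot = T_C/ΔT = 290.40/34.60 = 8.393.
η_II = COP_actual/COP_Carnot = 2.090/8.393 = 0.2490.

0.249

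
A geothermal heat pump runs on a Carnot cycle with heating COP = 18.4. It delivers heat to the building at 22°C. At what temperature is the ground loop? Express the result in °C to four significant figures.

COP_HP = T_H/(T_H − T_C) gives T_H − T_C = T_H/COP.
With T_H = 295.15 K, T_C = 295.15 × (1 − 1/18.4) = 279.11 K.
Converting, 279.11 K = 5.96°C.

5.959 °C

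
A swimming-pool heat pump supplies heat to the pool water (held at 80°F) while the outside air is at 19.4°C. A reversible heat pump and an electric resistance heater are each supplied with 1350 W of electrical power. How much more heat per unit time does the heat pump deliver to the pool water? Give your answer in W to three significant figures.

54300 W

In absolute terms T_C = 292.55 K and T_H = 299.82 K, so ΔT = 7.267 K.
COP_Carnot = T_H/ΔT = 299.82/7.267 = 41.26.
The heat pump delivers Q̇_H = COP × Ẇ = 55700 W; the resistance heater delivers Ẇ = 1350 W.
Extra = (COP − 1)·Ẇ = 54350 W.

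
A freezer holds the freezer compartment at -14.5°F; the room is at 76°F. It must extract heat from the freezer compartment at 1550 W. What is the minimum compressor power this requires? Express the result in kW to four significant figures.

In absolute terms T_C = 247.32 K and T_H = 297.59 K, so ΔT = 50.28 K.
COP_Carnot = T_C/ΔT = 247.32/50.28 = 4.919.
Ẇ_min = Q̇/COP_Carnot = 1550/4.919 = 315.1 W = 0.3151 kW.

0.3151 kW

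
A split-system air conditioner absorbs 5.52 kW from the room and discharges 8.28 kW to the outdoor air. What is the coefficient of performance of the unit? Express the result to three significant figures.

2.00

The first law gives Q̇_H = Q̇_C + Ẇ, so the three rates are Q̇_C = 5.520, Q̇_H = 8.280, Ẇ = 2.760 kW.
COP_R = Q̇_C/Ẇ = 5.520/2.760 = 2.000.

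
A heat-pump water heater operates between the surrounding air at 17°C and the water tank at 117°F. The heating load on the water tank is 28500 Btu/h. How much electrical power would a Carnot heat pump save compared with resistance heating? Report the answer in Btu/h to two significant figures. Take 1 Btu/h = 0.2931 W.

In absolute terms T_C = 290.15 K and T_H = 320.37 K, so ΔT = 30.22 K.
COP_Carnot = T_H/ΔT = 320.37/30.22 = 10.60.
Resistance heating needs Ẇ_res = Q̇_H = 28500 Btu/h; the reversible heat pump needs only Ẇ_hp = Q̇_H/COP = 2689 Btu/h.
Saving = 28500 − 2689 = 25810 Btu/h.

26000 Btu/h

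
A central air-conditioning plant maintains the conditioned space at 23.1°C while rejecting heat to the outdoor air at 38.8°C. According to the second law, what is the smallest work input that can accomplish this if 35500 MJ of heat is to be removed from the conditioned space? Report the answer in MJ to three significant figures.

In absolute terms T_C = 296.25 K and T_H = 311.95 K, so ΔT = 15.70 K.
The reversible limit is COP_R = T_C/ΔT = 18.87, so W_min = Q_C/COP = Q_C·ΔT/T_C.
W_min = 35500 × 15.70/296.25 = 1881 MJ.

1880 MJ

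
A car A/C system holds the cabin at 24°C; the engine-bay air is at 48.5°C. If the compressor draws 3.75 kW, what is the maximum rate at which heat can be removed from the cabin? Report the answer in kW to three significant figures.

In absolute terms T_C = 297.15 K and T_H = 321.65 K, so ΔT = 24.50 K.
COP_Carnot = T_C/ΔT = 297.15/24.50 = 12.13.
Q̇_max = COP_Carnot × Ẇ = 12.13 × 3.750 kW = 45.48 kW.

45.5 kW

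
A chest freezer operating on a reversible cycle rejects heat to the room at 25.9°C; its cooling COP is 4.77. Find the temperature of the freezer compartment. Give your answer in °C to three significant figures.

-25.9 °C

For a Carnot refrigerator COP_R = T_C/(T_H − T_C), so T_C = COP·T_H/(1 + COP).
With T_H = 299.05 K, T_C = 4.77 × 299.05/5.770 = 247.22 K.
Converting, 247.22 K = -25.93°C.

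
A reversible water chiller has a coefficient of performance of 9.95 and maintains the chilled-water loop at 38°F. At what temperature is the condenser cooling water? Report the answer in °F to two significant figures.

COP_R = T_C/(T_H − T_C) gives T_H − T_C = T_C/COP.
With T_C = 276.48 K, T_H = 276.48 × (1 + 1/9.95) = 304.27 K.
Converting, 304.27 K = 88.02°F.

88 °F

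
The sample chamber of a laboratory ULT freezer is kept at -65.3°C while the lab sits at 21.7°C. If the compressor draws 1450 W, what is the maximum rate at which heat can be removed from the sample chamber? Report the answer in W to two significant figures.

3500 W

In absolute terms T_C = 207.85 K and T_H = 294.85 K, so ΔT = 87.00 K.
COP_Carnot = T_C/ΔT = 207.85/87.00 = 2.389.
Q̇_max = COP_Carnot × Ẇ = 2.389 × 1450 W = 3464 W.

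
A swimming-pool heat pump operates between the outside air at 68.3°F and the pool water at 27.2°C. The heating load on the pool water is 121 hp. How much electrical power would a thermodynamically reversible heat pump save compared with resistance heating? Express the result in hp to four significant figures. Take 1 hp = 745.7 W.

In absolute terms T_C = 293.32 K and T_H = 300.35 K, so ΔT = 7.033 K.
COP_Carnot = T_H/ΔT = 300.35/7.033 = 42.70.
Resistance heating needs Ẇ_res = Q̇_H = 121.0 hp; the reversible heat pump needs only Ẇ_hp = Q̇_H/COP = 2.833 hp.
Saving = 121.0 − 2.833 = 118.2 hp.

118.2 hp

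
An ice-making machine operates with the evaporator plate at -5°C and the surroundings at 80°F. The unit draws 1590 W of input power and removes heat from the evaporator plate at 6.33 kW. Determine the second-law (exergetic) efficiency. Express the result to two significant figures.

0.47

Converting, Q̇_C = 6.330 kW = 6330 W, so COP_actual = Q̇_C/Ẇ = 6330/1590 = 3.981.
In absolute terms T_C = 268.15 K and T_H = 299.82 K, so ΔT = 31.67 K.
COP_Carnot = T_C/ΔT = 268.15/31.67 = 8.468.
η_II = COP_actual/COP_Carnot = 3.981/8.468 = 0.4701.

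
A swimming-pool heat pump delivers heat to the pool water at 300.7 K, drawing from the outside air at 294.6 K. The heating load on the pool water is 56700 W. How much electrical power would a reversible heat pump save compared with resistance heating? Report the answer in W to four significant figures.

55550 W

The reservoir spacing is ΔT = 300.7 − 294.6 = 6.100 K.
COP_Carnot = T_H/ΔT = 300.70/6.100 = 49.30.
Resistance heating needs Ẇ_res = Q̇_H = 56700 W; the reversible heat pump needs only Ẇ_hp = Q̇_H/COP = 1150 W.
Saving = 56700 − 1150 = 55550 W.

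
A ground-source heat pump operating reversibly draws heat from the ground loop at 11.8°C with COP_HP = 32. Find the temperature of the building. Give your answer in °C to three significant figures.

21.0 °C

COP_HP = T_H/(T_H − T_C) rearranges to T_H = COP·T_C/(COP − 1).
With T_C = 284.95 K, T_H = 32 × 284.95/31.00 = 294.14 K.
Converting, 294.14 K = 20.99°C.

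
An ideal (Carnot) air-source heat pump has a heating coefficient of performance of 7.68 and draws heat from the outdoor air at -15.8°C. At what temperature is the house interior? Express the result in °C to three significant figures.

22.7 °C

COP_HP = T_H/(T_H − T_C) rearranges to T_H = COP·T_C/(COP − 1).
With T_C = 257.35 K, T_H = 7.68 × 257.35/6.680 = 295.88 K.
Converting, 295.88 K = 22.73°C.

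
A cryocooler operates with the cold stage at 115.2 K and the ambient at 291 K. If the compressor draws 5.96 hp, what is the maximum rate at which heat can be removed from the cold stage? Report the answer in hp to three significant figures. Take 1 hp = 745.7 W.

The reservoir spacing is ΔT = 291 − 115.2 = 175.8 K.
COP_Carnot = T_C/ΔT = 115.20/175.8 = 0.6553.
Q̇_max = COP_Carnot × Ẇ = 0.6553 × 5.960 hp = 3.906 hp.

3.91 hp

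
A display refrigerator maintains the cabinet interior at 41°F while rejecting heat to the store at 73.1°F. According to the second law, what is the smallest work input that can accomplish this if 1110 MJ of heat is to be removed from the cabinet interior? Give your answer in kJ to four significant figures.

In absolute terms T_C = 278.15 K and T_H = 295.98 K, so ΔT = 17.83 K.
The reversible limit is COP_R = T_C/ΔT = 15.60, so W_min = Q_C/COP = Q_C·ΔT/T_C.
W_min = 1110 × 17.83/278.15 = 71.17 MJ = 71170 kJ.

71170 kJ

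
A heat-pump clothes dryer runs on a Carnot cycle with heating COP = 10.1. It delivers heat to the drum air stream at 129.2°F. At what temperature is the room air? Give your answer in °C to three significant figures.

21.6 °C

COP_HP = T_H/(T_H − T_C) gives T_H − T_C = T_H/COP.
With T_H = 327.15 K, T_C = 327.15 × (1 − 1/10.1) = 294.76 K.
Converting, 294.76 K = 21.61°C.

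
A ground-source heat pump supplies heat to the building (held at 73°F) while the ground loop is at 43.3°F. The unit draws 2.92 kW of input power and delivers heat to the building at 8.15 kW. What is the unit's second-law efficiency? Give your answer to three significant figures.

COP_actual = Q̇_H/Ẇ = 8.150/2.920 = 2.791.
In absolute terms T_C = 279.43 K and T_H = 295.93 K, so ΔT = 16.50 K.
COP_Carnot = T_H/ΔT = 295.93/16.50 = 17.94.
η_II = COP_actual/COP_Carnot = 2.791/17.94 = 0.1556.

0.156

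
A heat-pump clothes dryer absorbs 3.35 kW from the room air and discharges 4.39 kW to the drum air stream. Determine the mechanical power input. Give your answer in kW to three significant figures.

1.04 kW

For a cyclic device the first law requires Q̇_H = Q̇_C + Ẇ.
Ẇ = Q̇_H − Q̇_C = 1.040 kW.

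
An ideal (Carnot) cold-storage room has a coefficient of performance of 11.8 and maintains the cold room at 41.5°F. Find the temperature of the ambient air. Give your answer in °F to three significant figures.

COP_R = T_C/(T_H − T_C) gives T_H − T_C = T_C/COP.
With T_C = 278.43 K, T_H = 278.43 × (1 + 1/11.8) = 302.02 K.
Converting, 302.02 K = 83.97°F.

84.0 °F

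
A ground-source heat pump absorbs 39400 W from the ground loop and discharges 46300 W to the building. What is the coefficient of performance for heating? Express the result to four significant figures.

The first law gives Q̇_H = Q̇_C + Ẇ, so the three rates are Q̇_C = 39400, Q̇_H = 46300, Ẇ = 6900 W.
COP_HP = Q̇_H/Ẇ = 46300/6900 = 6.710.

6.710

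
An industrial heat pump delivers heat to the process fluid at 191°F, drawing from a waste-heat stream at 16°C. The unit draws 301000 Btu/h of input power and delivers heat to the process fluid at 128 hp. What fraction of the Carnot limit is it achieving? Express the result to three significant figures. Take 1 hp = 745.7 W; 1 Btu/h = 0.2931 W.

Converting, Q̇_H = 128.0 hp = 325700 Btu/h, so COP_actual = Q̇_H/Ẇ = 325700/301000 = 1.082.
In absolute terms T_C = 289.15 K and T_H = 361.48 K, so ΔT = 72.33 K.
COP_Carnot = T_H/ΔT = 361.48/72.33 = 4.997.
η_II = COP_actual/COP_Carnot = 1.082/4.997 = 0.2165.

0.216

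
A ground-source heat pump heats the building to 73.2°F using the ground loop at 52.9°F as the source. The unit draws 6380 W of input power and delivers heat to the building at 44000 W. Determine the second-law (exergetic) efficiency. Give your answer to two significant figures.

0.26

COP_actual = Q̇_H/Ẇ = 44000/6380 = 6.897.
In absolute terms T_C = 284.76 K and T_H = 296.04 K, so ΔT = 11.28 K.
COP_Carnot = T_H/ΔT = 296.04/11.28 = 26.25.
η_II = COP_actual/COP_Carnot = 6.897/26.25 = 0.2627.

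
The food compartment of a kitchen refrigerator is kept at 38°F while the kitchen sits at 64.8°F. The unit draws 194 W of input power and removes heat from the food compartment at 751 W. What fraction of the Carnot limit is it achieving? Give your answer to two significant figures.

0.21

COP_actual = Q̇_C/Ẇ = 751.0/194.0 = 3.871.
In absolute terms T_C = 276.48 K and T_H = 291.37 K, so ΔT = 14.89 K.
COP_Carnot = T_C/ΔT = 276.48/14.89 = 18.57.
η_II = COP_actual/COP_Carnot = 3.871/18.57 = 0.2085.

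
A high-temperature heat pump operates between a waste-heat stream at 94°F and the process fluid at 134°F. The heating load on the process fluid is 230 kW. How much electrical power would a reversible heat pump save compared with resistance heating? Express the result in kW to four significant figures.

214.5 kW

In absolute terms T_C = 307.59 K and T_H = 329.82 K, so ΔT = 22.22 K.
COP_Carnot = T_H/ΔT = 329.82/22.22 = 14.84.
Resistance heating needs Ẇ_res = Q̇_H = 230.0 kW; the reversible heat pump needs only Ẇ_hp = Q̇_H/COP = 15.50 kW.
Saving = 230.0 − 15.50 = 214.5 kW.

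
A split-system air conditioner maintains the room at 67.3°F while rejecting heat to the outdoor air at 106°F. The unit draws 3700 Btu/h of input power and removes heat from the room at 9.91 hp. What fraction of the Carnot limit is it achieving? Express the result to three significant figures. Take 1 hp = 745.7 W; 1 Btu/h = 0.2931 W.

0.500

Converting, Q̇_C = 9.910 hp = 25210 Btu/h, so COP_actual = Q̇_C/Ẇ = 25210/3700 = 6.814.
In absolute terms T_C = 292.76 K and T_H = 314.26 K, so ΔT = 21.50 K.
COP_Carnot = T_C/ΔT = 292.76/21.50 = 13.62.
η_II = COP_actual/COP_Carnot = 6.814/13.62 = 0.5004.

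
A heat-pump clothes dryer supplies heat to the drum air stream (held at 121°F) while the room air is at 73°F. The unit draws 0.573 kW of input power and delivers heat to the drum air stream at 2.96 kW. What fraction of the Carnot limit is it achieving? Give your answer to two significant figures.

0.43

COP_actual = Q̇_H/Ẇ = 2.960/0.5730 = 5.166.
In absolute terms T_C = 295.93 K and T_H = 322.59 K, so ΔT = 26.67 K.
COP_Carnot = T_H/ΔT = 322.59/26.67 = 12.10.
η_II = COP_actual/COP_Carnot = 5.166/12.10 = 0.4270.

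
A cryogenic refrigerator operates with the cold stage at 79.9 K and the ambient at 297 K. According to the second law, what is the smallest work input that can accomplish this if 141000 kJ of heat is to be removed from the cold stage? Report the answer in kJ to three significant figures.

383000 kJ

The reservoir spacing is ΔT = 297 − 79.9 = 217.1 K.
The reversible limit is COP_R = T_C/ΔT = 0.3680, so W_min = Q_C/COP = Q_C·ΔT/T_C.
W_min = 141000 × 217.1/79.90 = 383100 kJ.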